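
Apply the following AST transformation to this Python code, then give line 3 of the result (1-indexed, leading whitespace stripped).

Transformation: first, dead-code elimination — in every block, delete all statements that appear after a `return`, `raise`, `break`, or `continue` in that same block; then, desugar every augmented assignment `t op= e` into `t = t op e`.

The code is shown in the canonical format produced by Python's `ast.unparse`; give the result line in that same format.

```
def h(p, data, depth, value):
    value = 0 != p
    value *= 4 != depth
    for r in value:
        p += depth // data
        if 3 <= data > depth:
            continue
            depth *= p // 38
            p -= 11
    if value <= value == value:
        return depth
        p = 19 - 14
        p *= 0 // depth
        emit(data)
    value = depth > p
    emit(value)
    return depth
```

value = value * (4 != depth)

Transformed code:
def h(p, data, depth, value):
    value = 0 != p
    value = value * (4 != depth)
    for r in value:
        p = p + depth // data
        if 3 <= data > depth:
            continue
    if value <= value == value:
        return depth
    value = depth > p
    emit(value)
    return depth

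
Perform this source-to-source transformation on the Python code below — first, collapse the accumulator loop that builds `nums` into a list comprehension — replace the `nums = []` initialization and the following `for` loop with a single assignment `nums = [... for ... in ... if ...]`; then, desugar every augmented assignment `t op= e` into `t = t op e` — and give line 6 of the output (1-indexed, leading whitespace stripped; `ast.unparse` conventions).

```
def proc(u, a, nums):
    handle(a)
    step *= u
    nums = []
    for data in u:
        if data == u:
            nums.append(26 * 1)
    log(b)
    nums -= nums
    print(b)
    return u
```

Transformed code:
def proc(u, a, nums):
    handle(a)
    step = step * u
    nums = [26 * 1 for data in u if data == u]
    log(b)
    nums = nums - nums
    print(b)
    return u

nums = nums - nums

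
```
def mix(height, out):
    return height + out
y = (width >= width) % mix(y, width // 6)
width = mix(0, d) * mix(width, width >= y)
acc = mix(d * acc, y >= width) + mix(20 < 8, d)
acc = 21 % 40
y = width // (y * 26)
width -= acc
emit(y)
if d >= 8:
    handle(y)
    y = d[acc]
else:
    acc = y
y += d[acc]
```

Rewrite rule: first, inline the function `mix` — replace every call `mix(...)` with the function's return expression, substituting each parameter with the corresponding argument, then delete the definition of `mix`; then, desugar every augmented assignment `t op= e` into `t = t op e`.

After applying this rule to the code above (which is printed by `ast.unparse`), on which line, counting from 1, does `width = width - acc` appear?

Transformed code:
y = (width >= width) % (y + width // 6)
width = (0 + d) * (width + (width >= y))
acc = d * acc + (y >= width) + ((20 < 8) + d)
acc = 21 % 40
y = width // (y * 26)
width = width - acc
emit(y)
if d >= 8:
    handle(y)
    y = d[acc]
else:
    acc = y
y = y + d[acc]

6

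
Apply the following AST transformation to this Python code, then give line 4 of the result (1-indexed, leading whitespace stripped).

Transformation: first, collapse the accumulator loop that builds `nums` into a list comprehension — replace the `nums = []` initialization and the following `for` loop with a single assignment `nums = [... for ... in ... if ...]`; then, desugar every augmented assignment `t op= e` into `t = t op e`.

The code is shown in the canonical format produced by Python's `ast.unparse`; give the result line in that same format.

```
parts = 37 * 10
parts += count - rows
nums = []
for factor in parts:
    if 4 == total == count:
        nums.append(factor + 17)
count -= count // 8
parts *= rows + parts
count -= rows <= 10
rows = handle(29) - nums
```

count = count - count // 8

Transformed code:
parts = 37 * 10
parts = parts + (count - rows)
nums = [factor + 17 for factor in parts if 4 == total == count]
count = count - count // 8
parts = parts * (rows + parts)
count = count - (rows <= 10)
rows = handle(29) - nums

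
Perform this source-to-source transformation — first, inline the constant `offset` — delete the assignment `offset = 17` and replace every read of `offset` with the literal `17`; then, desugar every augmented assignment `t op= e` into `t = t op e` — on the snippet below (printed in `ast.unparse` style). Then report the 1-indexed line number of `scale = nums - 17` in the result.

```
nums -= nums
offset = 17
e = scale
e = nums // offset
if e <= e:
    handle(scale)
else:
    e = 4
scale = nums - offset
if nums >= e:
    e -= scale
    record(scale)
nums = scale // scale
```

8

Transformed code:
nums = nums - nums
e = scale
e = nums // 17
if e <= e:
    handle(scale)
else:
    e = 4
scale = nums - 17
if nums >= e:
    e = e - scale
    record(scale)
nums = scale // scale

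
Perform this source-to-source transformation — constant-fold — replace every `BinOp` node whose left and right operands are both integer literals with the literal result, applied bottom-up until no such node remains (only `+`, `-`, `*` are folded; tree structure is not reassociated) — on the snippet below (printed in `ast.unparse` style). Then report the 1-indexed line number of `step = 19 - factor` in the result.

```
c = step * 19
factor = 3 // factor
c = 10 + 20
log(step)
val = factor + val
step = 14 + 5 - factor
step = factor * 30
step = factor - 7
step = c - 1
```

Transformed code:
c = step * 19
factor = 3 // factor
c = 30
log(step)
val = factor + val
step = 19 - factor
step = factor * 30
step = factor - 7
step = c - 1

6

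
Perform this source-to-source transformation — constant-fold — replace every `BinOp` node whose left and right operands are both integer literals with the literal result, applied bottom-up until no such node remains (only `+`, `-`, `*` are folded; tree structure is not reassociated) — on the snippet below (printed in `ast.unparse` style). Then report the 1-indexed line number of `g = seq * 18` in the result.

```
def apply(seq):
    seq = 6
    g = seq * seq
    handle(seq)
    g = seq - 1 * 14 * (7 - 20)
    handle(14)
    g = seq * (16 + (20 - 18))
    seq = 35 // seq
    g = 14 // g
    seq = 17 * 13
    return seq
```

Transformed code:
def apply(seq):
    seq = 6
    g = seq * seq
    handle(seq)
    g = seq - -182
    handle(14)
    g = seq * 18
    seq = 35 // seq
    g = 14 // g
    seq = 221
    return seq

7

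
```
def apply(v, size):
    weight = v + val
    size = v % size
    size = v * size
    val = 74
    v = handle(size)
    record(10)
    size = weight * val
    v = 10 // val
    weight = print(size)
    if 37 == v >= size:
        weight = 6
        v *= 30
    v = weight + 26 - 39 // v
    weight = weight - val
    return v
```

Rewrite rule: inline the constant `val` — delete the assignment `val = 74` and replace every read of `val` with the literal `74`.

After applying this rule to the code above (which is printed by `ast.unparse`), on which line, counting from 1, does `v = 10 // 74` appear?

Transformed code:
def apply(v, size):
    weight = v + 74
    size = v % size
    size = v * size
    v = handle(size)
    record(10)
    size = weight * 74
    v = 10 // 74
    weight = print(size)
    if 37 == v >= size:
        weight = 6
        v *= 30
    v = weight + 26 - 39 // v
    weight = weight - 74
    return v

8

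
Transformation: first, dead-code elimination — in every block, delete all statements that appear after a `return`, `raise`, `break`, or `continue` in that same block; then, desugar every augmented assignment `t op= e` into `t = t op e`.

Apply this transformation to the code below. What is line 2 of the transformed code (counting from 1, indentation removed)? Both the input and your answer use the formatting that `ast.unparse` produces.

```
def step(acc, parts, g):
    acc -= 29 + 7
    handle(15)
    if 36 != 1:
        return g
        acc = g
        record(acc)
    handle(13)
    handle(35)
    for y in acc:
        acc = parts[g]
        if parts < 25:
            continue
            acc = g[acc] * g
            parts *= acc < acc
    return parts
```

acc = acc - (29 + 7)

Transformed code:
def step(acc, parts, g):
    acc = acc - (29 + 7)
    handle(15)
    if 36 != 1:
        return g
    handle(13)
    handle(35)
    for y in acc:
        acc = parts[g]
        if parts < 25:
            continue
    return parts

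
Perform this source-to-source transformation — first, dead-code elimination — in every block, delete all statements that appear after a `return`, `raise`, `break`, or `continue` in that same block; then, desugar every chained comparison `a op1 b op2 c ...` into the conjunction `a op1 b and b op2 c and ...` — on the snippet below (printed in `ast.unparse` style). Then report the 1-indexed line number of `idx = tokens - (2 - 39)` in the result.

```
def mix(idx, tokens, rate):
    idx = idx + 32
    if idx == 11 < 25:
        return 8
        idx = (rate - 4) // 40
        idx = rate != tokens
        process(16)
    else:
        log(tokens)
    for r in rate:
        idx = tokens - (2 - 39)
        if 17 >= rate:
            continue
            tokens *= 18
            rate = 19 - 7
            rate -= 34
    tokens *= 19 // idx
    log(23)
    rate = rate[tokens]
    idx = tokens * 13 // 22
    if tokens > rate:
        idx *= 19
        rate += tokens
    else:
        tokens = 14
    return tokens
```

8

Transformed code:
def mix(idx, tokens, rate):
    idx = idx + 32
    if idx == 11 and 11 < 25:
        return 8
    else:
        log(tokens)
    for r in rate:
        idx = tokens - (2 - 39)
        if 17 >= rate:
            continue
    tokens *= 19 // idx
    log(23)
    rate = rate[tokens]
    idx = tokens * 13 // 22
    if tokens > rate:
        idx *= 19
        rate += tokens
    else:
        tokens = 14
    return tokens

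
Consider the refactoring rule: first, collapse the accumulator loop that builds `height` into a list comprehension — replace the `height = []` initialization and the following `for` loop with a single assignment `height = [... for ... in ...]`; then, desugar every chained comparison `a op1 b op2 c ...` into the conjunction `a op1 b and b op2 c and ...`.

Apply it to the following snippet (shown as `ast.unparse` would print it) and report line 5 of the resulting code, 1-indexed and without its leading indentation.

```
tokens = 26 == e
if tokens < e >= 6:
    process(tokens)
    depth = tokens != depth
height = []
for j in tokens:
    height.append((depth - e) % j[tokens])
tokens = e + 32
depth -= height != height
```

height = [(depth - e) % j[tokens] for j in tokens]

Transformed code:
tokens = 26 == e
if tokens < e and e >= 6:
    process(tokens)
    depth = tokens != depth
height = [(depth - e) % j[tokens] for j in tokens]
tokens = e + 32
depth -= height != height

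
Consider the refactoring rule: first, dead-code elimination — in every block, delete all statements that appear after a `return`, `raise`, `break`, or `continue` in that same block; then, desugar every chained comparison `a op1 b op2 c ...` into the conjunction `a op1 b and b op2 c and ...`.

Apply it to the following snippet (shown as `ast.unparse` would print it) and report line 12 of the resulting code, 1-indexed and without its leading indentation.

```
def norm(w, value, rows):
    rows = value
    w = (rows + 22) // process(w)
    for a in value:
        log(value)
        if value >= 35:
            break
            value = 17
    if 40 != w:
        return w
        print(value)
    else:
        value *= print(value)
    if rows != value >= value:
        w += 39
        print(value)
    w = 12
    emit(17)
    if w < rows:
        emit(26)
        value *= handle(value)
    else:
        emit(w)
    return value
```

Transformed code:
def norm(w, value, rows):
    rows = value
    w = (rows + 22) // process(w)
    for a in value:
        log(value)
        if value >= 35:
            break
    if 40 != w:
        return w
    else:
        value *= print(value)
    if rows != value and value >= value:
        w += 39
        print(value)
    w = 12
    emit(17)
    if w < rows:
        emit(26)
        value *= handle(value)
    else:
        emit(w)
    return value

if rows != value and value >= value:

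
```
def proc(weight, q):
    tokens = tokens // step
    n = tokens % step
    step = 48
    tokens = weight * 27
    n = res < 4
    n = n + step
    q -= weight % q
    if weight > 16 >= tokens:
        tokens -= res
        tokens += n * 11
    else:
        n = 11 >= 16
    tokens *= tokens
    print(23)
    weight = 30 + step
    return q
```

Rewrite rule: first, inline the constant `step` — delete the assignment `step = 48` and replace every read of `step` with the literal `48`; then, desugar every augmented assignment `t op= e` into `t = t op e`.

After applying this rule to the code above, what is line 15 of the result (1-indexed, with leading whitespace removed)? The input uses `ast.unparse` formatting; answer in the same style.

weight = 30 + 48

Transformed code:
def proc(weight, q):
    tokens = tokens // 48
    n = tokens % 48
    tokens = weight * 27
    n = res < 4
    n = n + 48
    q = q - weight % q
    if weight > 16 >= tokens:
        tokens = tokens - res
        tokens = tokens + n * 11
    else:
        n = 11 >= 16
    tokens = tokens * tokens
    print(23)
    weight = 30 + 48
    return q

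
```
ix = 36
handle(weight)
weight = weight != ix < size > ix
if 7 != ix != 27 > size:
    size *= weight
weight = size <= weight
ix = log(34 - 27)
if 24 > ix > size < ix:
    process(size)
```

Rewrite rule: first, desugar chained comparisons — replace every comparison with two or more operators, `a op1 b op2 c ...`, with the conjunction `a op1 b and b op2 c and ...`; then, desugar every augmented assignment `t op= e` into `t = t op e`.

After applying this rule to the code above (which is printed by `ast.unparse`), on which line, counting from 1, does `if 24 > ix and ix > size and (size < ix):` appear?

8

Transformed code:
ix = 36
handle(weight)
weight = weight != ix and ix < size and (size > ix)
if 7 != ix and ix != 27 and (27 > size):
    size = size * weight
weight = size <= weight
ix = log(34 - 27)
if 24 > ix and ix > size and (size < ix):
    process(size)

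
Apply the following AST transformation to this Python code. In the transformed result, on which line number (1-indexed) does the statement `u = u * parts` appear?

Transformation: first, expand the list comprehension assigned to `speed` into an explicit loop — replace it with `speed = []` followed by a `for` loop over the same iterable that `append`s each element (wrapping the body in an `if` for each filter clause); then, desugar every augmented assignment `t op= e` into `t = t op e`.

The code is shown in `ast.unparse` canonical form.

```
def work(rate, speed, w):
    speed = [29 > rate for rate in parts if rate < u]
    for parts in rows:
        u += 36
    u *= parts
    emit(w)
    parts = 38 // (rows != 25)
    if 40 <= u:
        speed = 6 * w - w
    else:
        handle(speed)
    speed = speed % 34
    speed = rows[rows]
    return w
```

8

Transformed code:
def work(rate, speed, w):
    speed = []
    for rate in parts:
        if rate < u:
            speed.append(29 > rate)
    for parts in rows:
        u = u + 36
    u = u * parts
    emit(w)
    parts = 38 // (rows != 25)
    if 40 <= u:
        speed = 6 * w - w
    else:
        handle(speed)
    speed = speed % 34
    speed = rows[rows]
    return w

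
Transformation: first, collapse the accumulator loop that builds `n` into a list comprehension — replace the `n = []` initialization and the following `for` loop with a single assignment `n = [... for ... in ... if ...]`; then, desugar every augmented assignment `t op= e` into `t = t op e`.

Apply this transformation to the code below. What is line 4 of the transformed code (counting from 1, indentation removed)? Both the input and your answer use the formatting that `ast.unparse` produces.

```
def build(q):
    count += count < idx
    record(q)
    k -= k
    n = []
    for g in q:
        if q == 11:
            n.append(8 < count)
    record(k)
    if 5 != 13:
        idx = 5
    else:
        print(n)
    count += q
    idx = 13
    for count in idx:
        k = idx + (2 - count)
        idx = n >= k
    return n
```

Transformed code:
def build(q):
    count = count + (count < idx)
    record(q)
    k = k - k
    n = [8 < count for g in q if q == 11]
    record(k)
    if 5 != 13:
        idx = 5
    else:
        print(n)
    count = count + q
    idx = 13
    for count in idx:
        k = idx + (2 - count)
        idx = n >= k
    return n

k = k - k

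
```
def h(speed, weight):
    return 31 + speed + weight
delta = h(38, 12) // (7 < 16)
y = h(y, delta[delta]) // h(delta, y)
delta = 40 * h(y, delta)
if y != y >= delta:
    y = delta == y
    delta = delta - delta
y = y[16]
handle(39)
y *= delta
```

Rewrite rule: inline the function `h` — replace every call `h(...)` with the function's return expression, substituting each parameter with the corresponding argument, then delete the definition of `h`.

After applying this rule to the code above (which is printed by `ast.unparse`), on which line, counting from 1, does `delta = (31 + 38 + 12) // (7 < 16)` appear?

Transformed code:
delta = (31 + 38 + 12) // (7 < 16)
y = (31 + y + delta[delta]) // (31 + delta + y)
delta = 40 * (31 + y + delta)
if y != y >= delta:
    y = delta == y
    delta = delta - delta
y = y[16]
handle(39)
y *= delta

1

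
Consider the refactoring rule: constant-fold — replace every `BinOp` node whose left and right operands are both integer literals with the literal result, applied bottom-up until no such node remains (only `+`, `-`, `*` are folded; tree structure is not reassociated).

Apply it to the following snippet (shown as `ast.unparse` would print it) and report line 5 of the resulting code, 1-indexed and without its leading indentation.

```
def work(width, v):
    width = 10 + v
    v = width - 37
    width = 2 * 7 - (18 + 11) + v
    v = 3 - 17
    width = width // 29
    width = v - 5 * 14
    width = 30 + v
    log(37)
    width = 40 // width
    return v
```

Transformed code:
def work(width, v):
    width = 10 + v
    v = width - 37
    width = -15 + v
    v = -14
    width = width // 29
    width = v - 70
    width = 30 + v
    log(37)
    width = 40 // width
    return v

v = -14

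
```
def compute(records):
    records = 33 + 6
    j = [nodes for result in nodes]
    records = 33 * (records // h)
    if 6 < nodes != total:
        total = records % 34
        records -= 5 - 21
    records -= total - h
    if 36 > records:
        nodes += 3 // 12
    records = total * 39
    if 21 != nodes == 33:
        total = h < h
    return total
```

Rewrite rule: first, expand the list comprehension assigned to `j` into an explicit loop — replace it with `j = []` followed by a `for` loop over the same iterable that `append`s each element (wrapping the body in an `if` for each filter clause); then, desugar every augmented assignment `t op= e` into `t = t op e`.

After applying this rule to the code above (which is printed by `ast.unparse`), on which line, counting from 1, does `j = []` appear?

3

Transformed code:
def compute(records):
    records = 33 + 6
    j = []
    for result in nodes:
        j.append(nodes)
    records = 33 * (records // h)
    if 6 < nodes != total:
        total = records % 34
        records = records - (5 - 21)
    records = records - (total - h)
    if 36 > records:
        nodes = nodes + 3 // 12
    records = total * 39
    if 21 != nodes == 33:
        total = h < h
    return total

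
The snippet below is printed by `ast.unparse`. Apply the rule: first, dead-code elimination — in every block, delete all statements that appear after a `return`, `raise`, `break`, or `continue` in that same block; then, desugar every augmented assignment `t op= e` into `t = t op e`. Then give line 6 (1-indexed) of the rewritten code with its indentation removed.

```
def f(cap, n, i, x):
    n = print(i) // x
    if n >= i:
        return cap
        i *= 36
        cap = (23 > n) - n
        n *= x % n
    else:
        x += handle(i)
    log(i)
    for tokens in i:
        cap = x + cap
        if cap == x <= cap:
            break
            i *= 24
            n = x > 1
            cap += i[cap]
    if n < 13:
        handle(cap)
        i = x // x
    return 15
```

Transformed code:
def f(cap, n, i, x):
    n = print(i) // x
    if n >= i:
        return cap
    else:
        x = x + handle(i)
    log(i)
    for tokens in i:
        cap = x + cap
        if cap == x <= cap:
            break
    if n < 13:
        handle(cap)
        i = x // x
    return 15

x = x + handle(i)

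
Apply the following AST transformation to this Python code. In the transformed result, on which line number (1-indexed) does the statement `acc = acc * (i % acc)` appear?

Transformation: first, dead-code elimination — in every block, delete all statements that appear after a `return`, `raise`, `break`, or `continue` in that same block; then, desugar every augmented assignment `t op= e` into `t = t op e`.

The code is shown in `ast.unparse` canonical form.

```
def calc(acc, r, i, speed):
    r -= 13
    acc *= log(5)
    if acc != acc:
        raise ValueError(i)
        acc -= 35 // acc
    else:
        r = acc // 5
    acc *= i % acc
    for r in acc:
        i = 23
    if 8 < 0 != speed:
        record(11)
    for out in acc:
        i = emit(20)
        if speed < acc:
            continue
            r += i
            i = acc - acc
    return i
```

Transformed code:
def calc(acc, r, i, speed):
    r = r - 13
    acc = acc * log(5)
    if acc != acc:
        raise ValueError(i)
    else:
        r = acc // 5
    acc = acc * (i % acc)
    for r in acc:
        i = 23
    if 8 < 0 != speed:
        record(11)
    for out in acc:
        i = emit(20)
        if speed < acc:
            continue
    return i

8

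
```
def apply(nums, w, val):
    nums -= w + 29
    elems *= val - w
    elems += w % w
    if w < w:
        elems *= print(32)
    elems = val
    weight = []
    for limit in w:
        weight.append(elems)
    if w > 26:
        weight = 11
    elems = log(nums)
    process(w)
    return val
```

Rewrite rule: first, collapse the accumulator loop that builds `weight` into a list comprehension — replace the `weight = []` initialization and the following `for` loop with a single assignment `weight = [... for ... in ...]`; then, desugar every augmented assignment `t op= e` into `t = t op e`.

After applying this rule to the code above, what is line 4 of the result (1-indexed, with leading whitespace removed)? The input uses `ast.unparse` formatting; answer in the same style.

elems = elems + w % w

Transformed code:
def apply(nums, w, val):
    nums = nums - (w + 29)
    elems = elems * (val - w)
    elems = elems + w % w
    if w < w:
        elems = elems * print(32)
    elems = val
    weight = [elems for limit in w]
    if w > 26:
        weight = 11
    elems = log(nums)
    process(w)
    return val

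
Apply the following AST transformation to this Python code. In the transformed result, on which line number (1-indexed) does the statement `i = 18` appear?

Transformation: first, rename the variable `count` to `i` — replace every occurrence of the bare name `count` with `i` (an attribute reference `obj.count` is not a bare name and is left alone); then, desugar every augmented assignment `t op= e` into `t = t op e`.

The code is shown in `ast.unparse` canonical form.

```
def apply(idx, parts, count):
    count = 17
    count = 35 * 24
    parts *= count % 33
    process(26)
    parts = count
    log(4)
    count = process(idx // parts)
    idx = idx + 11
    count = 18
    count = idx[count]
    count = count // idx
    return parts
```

Transformed code:
def apply(idx, parts, i):
    i = 17
    i = 35 * 24
    parts = parts * (i % 33)
    process(26)
    parts = i
    log(4)
    i = process(idx // parts)
    idx = idx + 11
    i = 18
    i = idx[i]
    i = i // idx
    return parts

10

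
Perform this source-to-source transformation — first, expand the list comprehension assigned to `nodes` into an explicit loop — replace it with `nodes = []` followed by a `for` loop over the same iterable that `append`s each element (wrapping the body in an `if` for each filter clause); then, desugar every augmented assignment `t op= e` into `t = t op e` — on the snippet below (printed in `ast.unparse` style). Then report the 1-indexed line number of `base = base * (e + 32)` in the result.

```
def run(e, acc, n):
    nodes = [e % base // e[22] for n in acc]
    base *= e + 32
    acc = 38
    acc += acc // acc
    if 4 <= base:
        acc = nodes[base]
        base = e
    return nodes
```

Transformed code:
def run(e, acc, n):
    nodes = []
    for n in acc:
        nodes.append(e % base // e[22])
    base = base * (e + 32)
    acc = 38
    acc = acc + acc // acc
    if 4 <= base:
        acc = nodes[base]
        base = e
    return nodes

5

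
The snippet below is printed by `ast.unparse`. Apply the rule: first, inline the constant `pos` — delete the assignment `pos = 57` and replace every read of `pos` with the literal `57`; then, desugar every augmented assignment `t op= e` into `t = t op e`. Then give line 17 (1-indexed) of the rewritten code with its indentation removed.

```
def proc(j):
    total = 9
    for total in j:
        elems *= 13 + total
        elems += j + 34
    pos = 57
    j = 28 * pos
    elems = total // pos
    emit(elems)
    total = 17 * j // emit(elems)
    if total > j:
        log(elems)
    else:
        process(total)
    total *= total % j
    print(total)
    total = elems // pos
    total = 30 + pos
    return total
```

Transformed code:
def proc(j):
    total = 9
    for total in j:
        elems = elems * (13 + total)
        elems = elems + (j + 34)
    j = 28 * 57
    elems = total // 57
    emit(elems)
    total = 17 * j // emit(elems)
    if total > j:
        log(elems)
    else:
        process(total)
    total = total * (total % j)
    print(total)
    total = elems // 57
    total = 30 + 57
    return total

total = 30 + 57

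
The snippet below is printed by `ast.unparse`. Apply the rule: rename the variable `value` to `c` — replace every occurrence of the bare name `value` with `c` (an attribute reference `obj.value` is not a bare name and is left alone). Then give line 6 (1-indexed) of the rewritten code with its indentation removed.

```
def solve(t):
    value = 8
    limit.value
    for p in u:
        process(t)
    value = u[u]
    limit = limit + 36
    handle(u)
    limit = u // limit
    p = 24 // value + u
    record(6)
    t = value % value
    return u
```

c = u[u]

Transformed code:
def solve(t):
    c = 8
    limit.value
    for p in u:
        process(t)
    c = u[u]
    limit = limit + 36
    handle(u)
    limit = u // limit
    p = 24 // c + u
    record(6)
    t = c % c
    return u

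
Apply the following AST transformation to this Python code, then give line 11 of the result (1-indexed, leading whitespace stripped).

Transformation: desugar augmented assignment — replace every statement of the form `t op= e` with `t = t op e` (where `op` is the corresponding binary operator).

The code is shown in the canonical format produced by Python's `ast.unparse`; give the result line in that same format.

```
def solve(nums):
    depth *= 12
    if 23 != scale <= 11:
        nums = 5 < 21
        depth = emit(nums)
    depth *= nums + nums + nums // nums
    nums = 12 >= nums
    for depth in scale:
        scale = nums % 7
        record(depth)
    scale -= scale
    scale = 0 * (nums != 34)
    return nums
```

Transformed code:
def solve(nums):
    depth = depth * 12
    if 23 != scale <= 11:
        nums = 5 < 21
        depth = emit(nums)
    depth = depth * (nums + nums + nums // nums)
    nums = 12 >= nums
    for depth in scale:
        scale = nums % 7
        record(depth)
    scale = scale - scale
    scale = 0 * (nums != 34)
    return nums

scale = scale - scale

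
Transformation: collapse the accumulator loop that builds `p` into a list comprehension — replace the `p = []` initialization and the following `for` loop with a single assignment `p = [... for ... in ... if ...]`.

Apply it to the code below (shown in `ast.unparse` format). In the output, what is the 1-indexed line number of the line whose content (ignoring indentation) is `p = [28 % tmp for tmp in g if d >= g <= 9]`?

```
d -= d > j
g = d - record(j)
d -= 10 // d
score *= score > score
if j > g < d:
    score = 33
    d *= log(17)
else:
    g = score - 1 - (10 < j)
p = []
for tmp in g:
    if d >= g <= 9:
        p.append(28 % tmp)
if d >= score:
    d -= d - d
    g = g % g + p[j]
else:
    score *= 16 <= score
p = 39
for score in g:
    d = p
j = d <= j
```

Transformed code:
d -= d > j
g = d - record(j)
d -= 10 // d
score *= score > score
if j > g < d:
    score = 33
    d *= log(17)
else:
    g = score - 1 - (10 < j)
p = [28 % tmp for tmp in g if d >= g <= 9]
if d >= score:
    d -= d - d
    g = g % g + p[j]
else:
    score *= 16 <= score
p = 39
for score in g:
    d = p
j = d <= j

10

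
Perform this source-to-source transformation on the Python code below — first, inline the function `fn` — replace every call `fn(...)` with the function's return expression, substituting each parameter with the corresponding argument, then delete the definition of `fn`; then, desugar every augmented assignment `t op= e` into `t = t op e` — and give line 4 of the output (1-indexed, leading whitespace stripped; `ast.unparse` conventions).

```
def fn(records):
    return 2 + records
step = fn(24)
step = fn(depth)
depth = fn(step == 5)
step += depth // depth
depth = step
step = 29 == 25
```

step = step + depth // depth

Transformed code:
step = 2 + 24
step = 2 + depth
depth = 2 + (step == 5)
step = step + depth // depth
depth = step
step = 29 == 25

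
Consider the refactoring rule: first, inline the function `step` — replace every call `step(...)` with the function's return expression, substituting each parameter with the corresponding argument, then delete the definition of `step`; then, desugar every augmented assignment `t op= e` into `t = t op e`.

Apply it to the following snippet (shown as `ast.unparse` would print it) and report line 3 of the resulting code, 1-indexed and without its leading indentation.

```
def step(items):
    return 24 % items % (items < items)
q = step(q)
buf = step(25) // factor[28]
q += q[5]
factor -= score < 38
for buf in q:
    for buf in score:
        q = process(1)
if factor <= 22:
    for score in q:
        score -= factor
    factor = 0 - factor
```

q = q + q[5]

Transformed code:
q = 24 % q % (q < q)
buf = 24 % 25 % (25 < 25) // factor[28]
q = q + q[5]
factor = factor - (score < 38)
for buf in q:
    for buf in score:
        q = process(1)
if factor <= 22:
    for score in q:
        score = score - factor
    factor = 0 - factor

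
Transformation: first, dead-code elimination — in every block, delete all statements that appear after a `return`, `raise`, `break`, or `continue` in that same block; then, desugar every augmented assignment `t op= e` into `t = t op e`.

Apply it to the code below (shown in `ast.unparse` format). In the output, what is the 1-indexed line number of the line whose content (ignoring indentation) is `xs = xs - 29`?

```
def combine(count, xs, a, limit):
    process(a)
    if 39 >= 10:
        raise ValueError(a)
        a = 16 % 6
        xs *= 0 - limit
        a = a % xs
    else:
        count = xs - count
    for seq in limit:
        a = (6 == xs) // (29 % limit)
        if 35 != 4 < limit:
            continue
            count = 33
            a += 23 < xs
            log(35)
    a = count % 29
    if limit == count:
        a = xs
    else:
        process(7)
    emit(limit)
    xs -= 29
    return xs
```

Transformed code:
def combine(count, xs, a, limit):
    process(a)
    if 39 >= 10:
        raise ValueError(a)
    else:
        count = xs - count
    for seq in limit:
        a = (6 == xs) // (29 % limit)
        if 35 != 4 < limit:
            continue
    a = count % 29
    if limit == count:
        a = xs
    else:
        process(7)
    emit(limit)
    xs = xs - 29
    return xs

17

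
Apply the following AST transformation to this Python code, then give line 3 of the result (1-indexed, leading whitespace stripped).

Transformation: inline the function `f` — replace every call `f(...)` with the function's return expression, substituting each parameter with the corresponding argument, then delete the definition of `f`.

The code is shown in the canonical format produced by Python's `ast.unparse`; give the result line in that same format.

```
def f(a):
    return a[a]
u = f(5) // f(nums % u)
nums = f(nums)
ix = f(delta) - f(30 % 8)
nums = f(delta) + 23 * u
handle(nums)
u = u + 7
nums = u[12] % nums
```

Transformed code:
u = 5[5] // (nums % u)[nums % u]
nums = nums[nums]
ix = delta[delta] - (30 % 8)[30 % 8]
nums = delta[delta] + 23 * u
handle(nums)
u = u + 7
nums = u[12] % nums

ix = delta[delta] - (30 % 8)[30 % 8]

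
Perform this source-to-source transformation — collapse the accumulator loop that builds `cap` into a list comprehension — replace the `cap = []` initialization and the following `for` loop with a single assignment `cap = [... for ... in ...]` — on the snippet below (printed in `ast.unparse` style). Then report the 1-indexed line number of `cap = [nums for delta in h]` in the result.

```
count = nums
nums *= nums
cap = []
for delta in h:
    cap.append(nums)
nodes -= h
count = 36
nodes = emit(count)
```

3

Transformed code:
count = nums
nums *= nums
cap = [nums for delta in h]
nodes -= h
count = 36
nodes = emit(count)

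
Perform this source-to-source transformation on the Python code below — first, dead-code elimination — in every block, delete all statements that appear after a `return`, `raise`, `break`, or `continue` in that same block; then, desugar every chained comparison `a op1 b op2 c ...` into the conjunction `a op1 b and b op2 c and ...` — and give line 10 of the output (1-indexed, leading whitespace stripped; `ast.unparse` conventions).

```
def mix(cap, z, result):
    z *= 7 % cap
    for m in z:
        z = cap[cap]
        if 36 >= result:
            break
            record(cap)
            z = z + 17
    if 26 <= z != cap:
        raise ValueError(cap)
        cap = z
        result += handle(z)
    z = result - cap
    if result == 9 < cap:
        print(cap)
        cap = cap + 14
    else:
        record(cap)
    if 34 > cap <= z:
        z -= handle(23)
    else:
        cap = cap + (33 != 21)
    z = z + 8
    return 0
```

Transformed code:
def mix(cap, z, result):
    z *= 7 % cap
    for m in z:
        z = cap[cap]
        if 36 >= result:
            break
    if 26 <= z and z != cap:
        raise ValueError(cap)
    z = result - cap
    if result == 9 and 9 < cap:
        print(cap)
        cap = cap + 14
    else:
        record(cap)
    if 34 > cap and cap <= z:
        z -= handle(23)
    else:
        cap = cap + (33 != 21)
    z = z + 8
    return 0

if result == 9 and 9 < cap:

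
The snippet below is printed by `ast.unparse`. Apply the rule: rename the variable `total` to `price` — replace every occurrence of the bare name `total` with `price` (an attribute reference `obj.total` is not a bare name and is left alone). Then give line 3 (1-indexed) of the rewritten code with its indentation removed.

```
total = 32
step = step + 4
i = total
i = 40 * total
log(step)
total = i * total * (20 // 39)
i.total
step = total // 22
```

Transformed code:
price = 32
step = step + 4
i = price
i = 40 * price
log(step)
price = i * price * (20 // 39)
i.total
step = price // 22

i = price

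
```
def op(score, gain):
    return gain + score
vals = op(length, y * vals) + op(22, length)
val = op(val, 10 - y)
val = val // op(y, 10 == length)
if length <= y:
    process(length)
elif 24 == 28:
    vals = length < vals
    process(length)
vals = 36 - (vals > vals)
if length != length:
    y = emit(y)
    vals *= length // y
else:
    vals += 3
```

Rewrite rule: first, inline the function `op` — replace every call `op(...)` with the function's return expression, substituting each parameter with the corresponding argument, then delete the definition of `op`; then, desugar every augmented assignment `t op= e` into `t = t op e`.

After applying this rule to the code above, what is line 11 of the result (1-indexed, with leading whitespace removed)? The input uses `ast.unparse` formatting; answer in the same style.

Transformed code:
vals = y * vals + length + (length + 22)
val = 10 - y + val
val = val // ((10 == length) + y)
if length <= y:
    process(length)
elif 24 == 28:
    vals = length < vals
    process(length)
vals = 36 - (vals > vals)
if length != length:
    y = emit(y)
    vals = vals * (length // y)
else:
    vals = vals + 3

y = emit(y)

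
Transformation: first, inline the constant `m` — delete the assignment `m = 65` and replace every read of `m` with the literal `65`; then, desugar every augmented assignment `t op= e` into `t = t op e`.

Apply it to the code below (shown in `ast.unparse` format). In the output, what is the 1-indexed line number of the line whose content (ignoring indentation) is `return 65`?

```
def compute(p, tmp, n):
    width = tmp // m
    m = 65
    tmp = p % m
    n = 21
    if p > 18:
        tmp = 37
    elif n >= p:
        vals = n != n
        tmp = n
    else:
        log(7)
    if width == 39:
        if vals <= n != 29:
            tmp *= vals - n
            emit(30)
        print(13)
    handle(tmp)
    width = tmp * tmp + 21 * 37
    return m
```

19

Transformed code:
def compute(p, tmp, n):
    width = tmp // 65
    tmp = p % 65
    n = 21
    if p > 18:
        tmp = 37
    elif n >= p:
        vals = n != n
        tmp = n
    else:
        log(7)
    if width == 39:
        if vals <= n != 29:
            tmp = tmp * (vals - n)
            emit(30)
        print(13)
    handle(tmp)
    width = tmp * tmp + 21 * 37
    return 65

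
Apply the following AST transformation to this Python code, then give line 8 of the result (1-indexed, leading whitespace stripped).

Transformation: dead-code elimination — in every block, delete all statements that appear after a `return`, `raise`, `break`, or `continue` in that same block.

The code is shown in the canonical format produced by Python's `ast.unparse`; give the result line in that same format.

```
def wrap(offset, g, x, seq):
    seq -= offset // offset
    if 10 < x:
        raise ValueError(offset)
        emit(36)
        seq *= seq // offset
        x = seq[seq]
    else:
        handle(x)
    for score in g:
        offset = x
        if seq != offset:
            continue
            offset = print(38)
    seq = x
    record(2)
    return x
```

offset = x

Transformed code:
def wrap(offset, g, x, seq):
    seq -= offset // offset
    if 10 < x:
        raise ValueError(offset)
    else:
        handle(x)
    for score in g:
        offset = x
        if seq != offset:
            continue
    seq = x
    record(2)
    return x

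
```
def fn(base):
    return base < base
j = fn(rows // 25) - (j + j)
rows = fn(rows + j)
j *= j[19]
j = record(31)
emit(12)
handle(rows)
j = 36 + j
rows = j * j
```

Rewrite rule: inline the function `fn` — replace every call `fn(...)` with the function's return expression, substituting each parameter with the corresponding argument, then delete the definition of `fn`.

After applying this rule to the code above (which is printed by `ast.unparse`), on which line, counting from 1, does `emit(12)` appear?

Transformed code:
j = (rows // 25 < rows // 25) - (j + j)
rows = rows + j < rows + j
j *= j[19]
j = record(31)
emit(12)
handle(rows)
j = 36 + j
rows = j * j

5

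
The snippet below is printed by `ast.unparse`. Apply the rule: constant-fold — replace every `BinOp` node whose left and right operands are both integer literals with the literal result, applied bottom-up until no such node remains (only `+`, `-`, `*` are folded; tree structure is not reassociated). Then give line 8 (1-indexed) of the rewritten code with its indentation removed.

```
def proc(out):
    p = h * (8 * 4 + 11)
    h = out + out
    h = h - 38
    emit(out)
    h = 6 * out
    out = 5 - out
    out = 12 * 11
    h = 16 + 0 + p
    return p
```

Transformed code:
def proc(out):
    p = h * 43
    h = out + out
    h = h - 38
    emit(out)
    h = 6 * out
    out = 5 - out
    out = 132
    h = 16 + p
    return p

out = 132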